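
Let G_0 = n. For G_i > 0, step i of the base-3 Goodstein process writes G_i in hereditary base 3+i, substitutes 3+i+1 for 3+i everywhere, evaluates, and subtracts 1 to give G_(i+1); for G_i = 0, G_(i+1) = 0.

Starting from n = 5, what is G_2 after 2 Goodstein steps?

5

base 3: 5 = 3 + 2; at 4: 4 + 2 = 6; next = 5
base 4: 5 = 4 + 1; at 5: 5 + 1 = 6; next = 5
base 5: 5 = 5; at 6: 6 = 6; next = 5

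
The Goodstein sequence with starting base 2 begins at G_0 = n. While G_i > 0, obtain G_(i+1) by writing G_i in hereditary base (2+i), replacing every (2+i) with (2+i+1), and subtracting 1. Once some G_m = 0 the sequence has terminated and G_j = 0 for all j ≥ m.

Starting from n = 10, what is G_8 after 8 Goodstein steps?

50000555551

G_0=10  [base 2] 2^(2 + 1) + 2  →[2↦3]→  3^(3 + 1) + 3 = 84  −1 ⇒ G_1=83
G_1=83  [base 3] 3^(3 + 1) + 2  →[3↦4]→  4^(4 + 1) + 2 = 1026  −1 ⇒ G_2=1025
G_2=1025  [base 4] 4^(4 + 1) + 1  →[4↦5]→  5^(5 + 1) + 1 = 15626  −1 ⇒ G_3=15625
G_3=15625  [base 5] 5^(5 + 1)  →[5↦6]→  6^(6 + 1) = 279936  −1 ⇒ G_4=279935
G_4=279935  [base 6] 5·6^6 + 5·6^5 + 5·6^4 + 5·6^3 + 5·6^2 + 5·6 + 5  →[6↦7]→  5·7^7 + 5·7^5 + 5·7^4 + 5·7^3 + 5·7^2 + 5·7 + 5 = 4215755  −1 ⇒ G_5=4215754
G_5=4215754  [base 7] 5·7^7 + 5·7^5 + 5·7^4 + 5·7^3 + 5·7^2 + 5·7 + 4  →[7↦8]→  5·8^8 + 5·8^5 + 5·8^4 + 5·8^3 + 5·8^2 + 5·8 + 4 = 84073324  −1 ⇒ G_6=84073323
G_6=84073323  [base 8] 5·8^8 + 5·8^5 + 5·8^4 + 5·8^3 + 5·8^2 + 5·8 + 3  →[8↦9]→  5·9^9 + 5·9^5 + 5·9^4 + 5·9^3 + 5·9^2 + 5·9 + 3 = 1937434593  −1 ⇒ G_7=1937434592
G_7=1937434592  [base 9] 5·9^9 + 5·9^5 + 5·9^4 + 5·9^3 + 5·9^2 + 5·9 + 2  →[9↦10]→  5·10^10 + 5·10^5 + 5·10^4 + 5·10^3 + 5·10^2 + 5·10 + 2 = 50000555552  −1 ⇒ G_8=50000555551
G_8=50000555551  [base 10] 5·10^10 + 5·10^5 + 5·10^4 + 5·10^3 + 5·10^2 + 5·10 + 1  →[10↦11]→  5·11^11 + 5·11^5 + 5·11^4 + 5·11^3 + 5·11^2 + 5·11 + 1 = 1426559238831  −1 ⇒ G_9=1426559238830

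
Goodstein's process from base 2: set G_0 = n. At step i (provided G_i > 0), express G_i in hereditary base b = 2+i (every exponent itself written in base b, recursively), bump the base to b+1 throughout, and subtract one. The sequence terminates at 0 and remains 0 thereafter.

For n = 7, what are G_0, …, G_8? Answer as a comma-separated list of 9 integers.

7, 30, 259, 3127, 46657, 823543, 16777215, 37665879, 77777775

i=0: 7 = 2^2 + 2 + 1 (b=2); 2→3: 3^3 + 3 + 1 = 31; 31−1 = 30
i=1: 30 = 3^3 + 3 (b=3); 3→4: 4^4 + 4 = 260; 260−1 = 259
i=2: 259 = 4^4 + 3 (b=4); 4→5: 5^5 + 3 = 3128; 3128−1 = 3127
i=3: 3127 = 5^5 + 2 (b=5); 5→6: 6^6 + 2 = 46658; 46658−1 = 46657
i=4: 46657 = 6^6 + 1 (b=6); 6→7: 7^7 + 1 = 823544; 823544−1 = 823543
i=5: 823543 = 7^7 (b=7); 7→8: 8^8 = 16777216; 16777216−1 = 16777215
i=6: 16777215 = 7·8^7 + 7·8^6 + 7·8^5 + 7·8^4 + 7·8^3 + 7·8^2 + 7·8 + 7 (b=8); 8→9: 7·9^7 + 7·9^6 + 7·9^5 + 7·9^4 + 7·9^3 + 7·9^2 + 7·9 + 7 = 37665880; 37665880−1 = 37665879
i=7: 37665879 = 7·9^7 + 7·9^6 + 7·9^5 + 7·9^4 + 7·9^3 + 7·9^2 + 7·9 + 6 (b=9); 9→10: 7·10^7 + 7·10^6 + 7·10^5 + 7·10^4 + 7·10^3 + 7·10^2 + 7·10 + 6 = 77777776; 77777776−1 = 77777775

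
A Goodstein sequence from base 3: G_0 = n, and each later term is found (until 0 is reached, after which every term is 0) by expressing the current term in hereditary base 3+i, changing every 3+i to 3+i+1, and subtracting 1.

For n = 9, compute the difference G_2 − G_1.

2

(0) 9|_3 = 3^2 ↦ 4^2|_4 = 16 ⇒ 15
(1) 15|_4 = 3·4 + 3 ↦ 3·5 + 3|_5 = 18 ⇒ 17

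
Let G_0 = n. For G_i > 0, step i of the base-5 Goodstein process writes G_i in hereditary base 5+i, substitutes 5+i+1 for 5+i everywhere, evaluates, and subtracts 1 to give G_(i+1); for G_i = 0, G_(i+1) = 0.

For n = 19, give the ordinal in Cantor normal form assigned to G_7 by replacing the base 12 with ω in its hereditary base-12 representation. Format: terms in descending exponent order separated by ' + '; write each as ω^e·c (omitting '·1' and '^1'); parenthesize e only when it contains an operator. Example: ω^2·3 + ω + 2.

ω·2 + 7

G_0=19  [base 5] 3·5 + 4  →[5↦6]→  3·6 + 4 = 22  −1 ⇒ G_1=21
G_1=21  [base 6] 3·6 + 3  →[6↦7]→  3·7 + 3 = 24  −1 ⇒ G_2=23
G_2=23  [base 7] 3·7 + 2  →[7↦8]→  3·8 + 2 = 26  −1 ⇒ G_3=25
G_3=25  [base 8] 3·8 + 1  →[8↦9]→  3·9 + 1 = 28  −1 ⇒ G_4=27
G_4=27  [base 9] 3·9  →[9↦10]→  3·10 = 30  −1 ⇒ G_5=29
G_5=29  [base 10] 2·10 + 9  →[10↦11]→  2·11 + 9 = 31  −1 ⇒ G_6=30
G_6=30  [base 11] 2·11 + 8  →[11↦12]→  2·12 + 8 = 32  −1 ⇒ G_7=31
G_7=31  [base 12] 2·12 + 7  →[12↦13]→  2·13 + 7 = 33  −1 ⇒ G_8=32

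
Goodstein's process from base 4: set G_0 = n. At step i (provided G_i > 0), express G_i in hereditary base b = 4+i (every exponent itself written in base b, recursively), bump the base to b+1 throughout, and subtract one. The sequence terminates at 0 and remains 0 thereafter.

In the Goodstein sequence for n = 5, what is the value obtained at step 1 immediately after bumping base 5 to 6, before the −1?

G_0 = 5. HB_4(5) = 4 + 1. Bump = 6. G_1 = 5.
G_1 = 5. HB_5(5) = 5. Bump = 6. G_2 = 5.

6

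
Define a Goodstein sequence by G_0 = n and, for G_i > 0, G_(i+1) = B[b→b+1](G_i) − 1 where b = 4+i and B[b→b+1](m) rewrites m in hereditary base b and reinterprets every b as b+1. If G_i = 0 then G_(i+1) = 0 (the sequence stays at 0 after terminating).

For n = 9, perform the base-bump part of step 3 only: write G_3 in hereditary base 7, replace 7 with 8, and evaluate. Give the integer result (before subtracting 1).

G_0 = 9. HB_4(9) = 2·4 + 1. Bump = 11. G_1 = 10.
G_1 = 10. HB_5(10) = 2·5. Bump = 12. G_2 = 11.
G_2 = 11. HB_6(11) = 6 + 5. Bump = 12. G_3 = 11.

12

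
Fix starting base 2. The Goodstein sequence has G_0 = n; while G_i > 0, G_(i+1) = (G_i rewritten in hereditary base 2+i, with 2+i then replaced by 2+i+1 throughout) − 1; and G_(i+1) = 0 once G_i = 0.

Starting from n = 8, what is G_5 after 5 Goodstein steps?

8 —HB2→ 2^(2 + 1) —bump→ 3^(3 + 1) = 81 —(−1)→ 80
80 —HB3→ 2·3^3 + 2·3^2 + 2·3 + 2 —bump→ 2·4^4 + 2·4^2 + 2·4 + 2 = 554 —(−1)→ 553
553 —HB4→ 2·4^4 + 2·4^2 + 2·4 + 1 —bump→ 2·5^5 + 2·5^2 + 2·5 + 1 = 6311 —(−1)→ 6310
6310 —HB5→ 2·5^5 + 2·5^2 + 2·5 —bump→ 2·6^6 + 2·6^2 + 2·6 = 93396 —(−1)→ 93395
93395 —HB6→ 2·6^6 + 2·6^2 + 6 + 5 —bump→ 2·7^7 + 2·7^2 + 7 + 5 = 1647196 —(−1)→ 1647195

1647195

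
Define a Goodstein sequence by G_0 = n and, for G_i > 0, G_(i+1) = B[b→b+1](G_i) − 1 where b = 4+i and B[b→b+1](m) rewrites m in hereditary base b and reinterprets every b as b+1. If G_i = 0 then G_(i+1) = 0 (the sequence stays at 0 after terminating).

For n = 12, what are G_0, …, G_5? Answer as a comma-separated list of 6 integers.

[0] 12 ≡ 3·4 (base 4). Lift 5: 15. −1: 14.
[1] 14 ≡ 2·5 + 4 (base 5). Lift 6: 16. −1: 15.
[2] 15 ≡ 2·6 + 3 (base 6). Lift 7: 17. −1: 16.
[3] 16 ≡ 2·7 + 2 (base 7). Lift 8: 18. −1: 17.
[4] 17 ≡ 2·8 + 1 (base 8). Lift 9: 19. −1: 18.

12, 14, 15, 16, 17, 18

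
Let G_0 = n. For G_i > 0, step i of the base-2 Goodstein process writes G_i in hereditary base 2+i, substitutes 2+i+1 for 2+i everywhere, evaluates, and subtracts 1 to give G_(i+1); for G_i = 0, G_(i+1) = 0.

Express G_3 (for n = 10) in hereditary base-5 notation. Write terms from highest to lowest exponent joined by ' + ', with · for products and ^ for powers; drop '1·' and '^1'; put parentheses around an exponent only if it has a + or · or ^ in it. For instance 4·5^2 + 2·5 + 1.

step 0: 10 = 2^(2 + 1) + 2; sub 3 for 2: 3^(3 + 1) + 3; = 84; G_1 = 84−1 = 83
step 1: 83 = 3^(3 + 1) + 2; sub 4 for 3: 4^(4 + 1) + 2; = 1026; G_2 = 1026−1 = 1025
step 2: 1025 = 4^(4 + 1) + 1; sub 5 for 4: 5^(5 + 1) + 1; = 15626; G_3 = 15626−1 = 15625
step 3: 15625 = 5^(5 + 1); sub 6 for 5: 6^(6 + 1); = 279936; G_4 = 279936−1 = 279935

5^(5 + 1)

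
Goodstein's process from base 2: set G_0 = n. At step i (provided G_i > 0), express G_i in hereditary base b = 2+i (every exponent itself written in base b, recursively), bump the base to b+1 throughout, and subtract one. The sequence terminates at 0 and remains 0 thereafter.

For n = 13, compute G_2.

step 0: 13 = 2^(2 + 1) + 2^2 + 1; sub 3 for 2: 3^(3 + 1) + 3^3 + 1; = 109; G_1 = 109−1 = 108
step 1: 108 = 3^(3 + 1) + 3^3; sub 4 for 3: 4^(4 + 1) + 4^4; = 1280; G_2 = 1280−1 = 1279
step 2: 1279 = 4^(4 + 1) + 3·4^3 + 3·4^2 + 3·4 + 3; sub 5 for 4: 5^(5 + 1) + 3·5^3 + 3·5^2 + 3·5 + 3; = 16093; G_3 = 16093−1 = 16092

1279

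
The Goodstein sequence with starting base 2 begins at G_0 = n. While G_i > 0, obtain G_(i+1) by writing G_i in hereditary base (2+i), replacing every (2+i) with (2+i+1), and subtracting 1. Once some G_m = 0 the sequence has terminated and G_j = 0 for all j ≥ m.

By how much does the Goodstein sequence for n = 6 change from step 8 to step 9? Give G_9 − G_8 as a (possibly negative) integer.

330224

(0) 6|_2 = 2^2 + 2 ↦ 3^3 + 3|_3 = 30 ⇒ 29
(1) 29|_3 = 3^3 + 2 ↦ 4^4 + 2|_4 = 258 ⇒ 257
(2) 257|_4 = 4^4 + 1 ↦ 5^5 + 1|_5 = 3126 ⇒ 3125
(3) 3125|_5 = 5^5 ↦ 6^6|_6 = 46656 ⇒ 46655
(4) 46655|_6 = 5·6^5 + 5·6^4 + 5·6^3 + 5·6^2 + 5·6 + 5 ↦ 5·7^5 + 5·7^4 + 5·7^3 + 5·7^2 + 5·7 + 5|_7 = 98040 ⇒ 98039
(5) 98039|_7 = 5·7^5 + 5·7^4 + 5·7^3 + 5·7^2 + 5·7 + 4 ↦ 5·8^5 + 5·8^4 + 5·8^3 + 5·8^2 + 5·8 + 4|_8 = 187244 ⇒ 187243
(6) 187243|_8 = 5·8^5 + 5·8^4 + 5·8^3 + 5·8^2 + 5·8 + 3 ↦ 5·9^5 + 5·9^4 + 5·9^3 + 5·9^2 + 5·9 + 3|_9 = 332148 ⇒ 332147
(7) 332147|_9 = 5·9^5 + 5·9^4 + 5·9^3 + 5·9^2 + 5·9 + 2 ↦ 5·10^5 + 5·10^4 + 5·10^3 + 5·10^2 + 5·10 + 2|_10 = 555552 ⇒ 555551
(8) 555551|_10 = 5·10^5 + 5·10^4 + 5·10^3 + 5·10^2 + 5·10 + 1 ↦ 5·11^5 + 5·11^4 + 5·11^3 + 5·11^2 + 5·11 + 1|_11 = 885776 ⇒ 885775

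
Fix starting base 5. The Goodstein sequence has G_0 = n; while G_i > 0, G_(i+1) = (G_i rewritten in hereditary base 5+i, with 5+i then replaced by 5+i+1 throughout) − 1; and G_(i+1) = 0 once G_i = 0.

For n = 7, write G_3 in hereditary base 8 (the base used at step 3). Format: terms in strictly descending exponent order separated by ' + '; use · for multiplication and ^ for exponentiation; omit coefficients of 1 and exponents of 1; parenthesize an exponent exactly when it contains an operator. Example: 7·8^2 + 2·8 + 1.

step 0: 7 = 5 + 2; sub 6 for 5: 6 + 2; = 8; G_1 = 8−1 = 7
step 1: 7 = 6 + 1; sub 7 for 6: 7 + 1; = 8; G_2 = 8−1 = 7
step 2: 7 = 7; sub 8 for 7: 8; = 8; G_3 = 8−1 = 7
step 3: 7 = 7; sub 9 for 8: 7; = 7; G_4 = 7−1 = 6

7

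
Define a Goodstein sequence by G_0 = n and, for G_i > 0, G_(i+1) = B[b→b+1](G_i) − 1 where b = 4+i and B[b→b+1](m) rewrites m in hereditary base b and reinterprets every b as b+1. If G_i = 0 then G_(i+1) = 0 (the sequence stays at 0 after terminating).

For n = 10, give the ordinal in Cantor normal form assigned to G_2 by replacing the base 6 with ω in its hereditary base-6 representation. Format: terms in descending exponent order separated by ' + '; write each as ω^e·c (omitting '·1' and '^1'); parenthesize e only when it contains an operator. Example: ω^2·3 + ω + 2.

base 4: 10 = 2·4 + 2; at 5: 2·5 + 2 = 12; next = 11
base 5: 11 = 2·5 + 1; at 6: 2·6 + 1 = 13; next = 12

ω·2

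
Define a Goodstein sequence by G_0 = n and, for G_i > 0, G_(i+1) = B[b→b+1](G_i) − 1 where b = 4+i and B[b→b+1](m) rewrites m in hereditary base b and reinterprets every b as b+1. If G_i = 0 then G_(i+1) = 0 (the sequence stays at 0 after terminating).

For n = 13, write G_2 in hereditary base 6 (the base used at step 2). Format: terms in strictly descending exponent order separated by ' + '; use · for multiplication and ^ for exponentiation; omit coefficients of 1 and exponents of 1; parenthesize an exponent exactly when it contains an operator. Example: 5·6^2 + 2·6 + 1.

2·6 + 5

G_0=13  [base 4] 3·4 + 1  →[4↦5]→  3·5 + 1 = 16  −1 ⇒ G_1=15
G_1=15  [base 5] 3·5  →[5↦6]→  3·6 = 18  −1 ⇒ G_2=17
G_2=17  [base 6] 2·6 + 5  →[6↦7]→  2·7 + 5 = 19  −1 ⇒ G_3=18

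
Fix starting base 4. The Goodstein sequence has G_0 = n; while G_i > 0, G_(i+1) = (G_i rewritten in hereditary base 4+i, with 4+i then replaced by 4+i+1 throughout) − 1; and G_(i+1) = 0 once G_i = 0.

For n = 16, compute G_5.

G_0=16  [base 4] 4^2  →[4↦5]→  5^2 = 25  −1 ⇒ G_1=24
G_1=24  [base 5] 4·5 + 4  →[5↦6]→  4·6 + 4 = 28  −1 ⇒ G_2=27
G_2=27  [base 6] 4·6 + 3  →[6↦7]→  4·7 + 3 = 31  −1 ⇒ G_3=30
G_3=30  [base 7] 4·7 + 2  →[7↦8]→  4·8 + 2 = 34  −1 ⇒ G_4=33
G_4=33  [base 8] 4·8 + 1  →[8↦9]→  4·9 + 1 = 37  −1 ⇒ G_5=36
G_5=36  [base 9] 4·9  →[9↦10]→  4·10 = 40  −1 ⇒ G_6=39

36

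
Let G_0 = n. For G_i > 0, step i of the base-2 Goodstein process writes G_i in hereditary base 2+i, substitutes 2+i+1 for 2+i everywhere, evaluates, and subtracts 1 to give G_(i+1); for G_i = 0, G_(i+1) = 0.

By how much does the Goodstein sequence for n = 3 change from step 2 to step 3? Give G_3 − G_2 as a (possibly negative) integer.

-1

3 —HB2→ 2 + 1 —bump→ 3 + 1 = 4 —(−1)→ 3
3 —HB3→ 3 —bump→ 4 = 4 —(−1)→ 3
3 —HB4→ 3 —bump→ 3 = 3 —(−1)→ 2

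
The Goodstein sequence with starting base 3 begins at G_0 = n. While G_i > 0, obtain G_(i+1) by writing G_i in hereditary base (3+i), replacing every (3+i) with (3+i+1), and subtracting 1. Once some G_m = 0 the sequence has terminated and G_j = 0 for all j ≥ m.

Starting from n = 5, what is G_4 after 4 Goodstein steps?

4

step 0: 5 = 3 + 2; sub 4 for 3: 4 + 2; = 6; G_1 = 6−1 = 5
step 1: 5 = 4 + 1; sub 5 for 4: 5 + 1; = 6; G_2 = 6−1 = 5
step 2: 5 = 5; sub 6 for 5: 6; = 6; G_3 = 6−1 = 5
step 3: 5 = 5; sub 7 for 6: 5; = 5; G_4 = 5−1 = 4
step 4: 4 = 4; sub 8 for 7: 4; = 4; G_5 = 4−1 = 3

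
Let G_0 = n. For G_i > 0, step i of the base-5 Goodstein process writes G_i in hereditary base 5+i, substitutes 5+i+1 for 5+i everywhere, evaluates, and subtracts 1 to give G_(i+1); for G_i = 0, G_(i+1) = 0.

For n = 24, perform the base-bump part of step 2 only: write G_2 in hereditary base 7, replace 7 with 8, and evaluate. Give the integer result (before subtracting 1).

34

step 0: 24 = 4·5 + 4; sub 6 for 5: 4·6 + 4; = 28; G_1 = 28−1 = 27
step 1: 27 = 4·6 + 3; sub 7 for 6: 4·7 + 3; = 31; G_2 = 31−1 = 30
step 2: 30 = 4·7 + 2; sub 8 for 7: 4·8 + 2; = 34; G_3 = 34−1 = 33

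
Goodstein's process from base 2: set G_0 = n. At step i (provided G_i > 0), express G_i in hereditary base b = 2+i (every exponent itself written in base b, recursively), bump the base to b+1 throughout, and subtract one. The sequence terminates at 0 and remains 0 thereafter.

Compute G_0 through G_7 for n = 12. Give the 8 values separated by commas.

G_0 = 12. HB_2(12) = 2^(2 + 1) + 2^2. Bump = 108. G_1 = 107.
G_1 = 107. HB_3(107) = 3^(3 + 1) + 2·3^2 + 2·3 + 2. Bump = 1066. G_2 = 1065.
G_2 = 1065. HB_4(1065) = 4^(4 + 1) + 2·4^2 + 2·4 + 1. Bump = 15686. G_3 = 15685.
G_3 = 15685. HB_5(15685) = 5^(5 + 1) + 2·5^2 + 2·5. Bump = 280020. G_4 = 280019.
G_4 = 280019. HB_6(280019) = 6^(6 + 1) + 2·6^2 + 6 + 5. Bump = 5764911. G_5 = 5764910.
G_5 = 5764910. HB_7(5764910) = 7^(7 + 1) + 2·7^2 + 7 + 4. Bump = 134217868. G_6 = 134217867.
G_6 = 134217867. HB_8(134217867) = 8^(8 + 1) + 2·8^2 + 8 + 3. Bump = 3486784575. G_7 = 3486784574.

12, 107, 1065, 15685, 280019, 5764910, 134217867, 3486784574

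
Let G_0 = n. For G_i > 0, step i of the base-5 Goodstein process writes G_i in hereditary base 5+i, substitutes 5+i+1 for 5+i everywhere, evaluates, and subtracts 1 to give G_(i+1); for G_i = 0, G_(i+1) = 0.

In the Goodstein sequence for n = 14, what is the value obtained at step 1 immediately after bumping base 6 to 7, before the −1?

17

(0) 14|_5 = 2·5 + 4 ↦ 2·6 + 4|_6 = 16 ⇒ 15
(1) 15|_6 = 2·6 + 3 ↦ 2·7 + 3|_7 = 17 ⇒ 16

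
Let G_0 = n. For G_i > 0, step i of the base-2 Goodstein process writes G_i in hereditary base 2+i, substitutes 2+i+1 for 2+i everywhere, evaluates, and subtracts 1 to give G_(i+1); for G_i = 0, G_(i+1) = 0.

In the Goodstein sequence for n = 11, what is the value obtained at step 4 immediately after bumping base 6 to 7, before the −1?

11 —HB2→ 2^(2 + 1) + 2 + 1 —bump→ 3^(3 + 1) + 3 + 1 = 85 —(−1)→ 84
84 —HB3→ 3^(3 + 1) + 3 —bump→ 4^(4 + 1) + 4 = 1028 —(−1)→ 1027
1027 —HB4→ 4^(4 + 1) + 3 —bump→ 5^(5 + 1) + 3 = 15628 —(−1)→ 15627
15627 —HB5→ 5^(5 + 1) + 2 —bump→ 6^(6 + 1) + 2 = 279938 —(−1)→ 279937
279937 —HB6→ 6^(6 + 1) + 1 —bump→ 7^(7 + 1) + 1 = 5764802 —(−1)→ 5764801

5764802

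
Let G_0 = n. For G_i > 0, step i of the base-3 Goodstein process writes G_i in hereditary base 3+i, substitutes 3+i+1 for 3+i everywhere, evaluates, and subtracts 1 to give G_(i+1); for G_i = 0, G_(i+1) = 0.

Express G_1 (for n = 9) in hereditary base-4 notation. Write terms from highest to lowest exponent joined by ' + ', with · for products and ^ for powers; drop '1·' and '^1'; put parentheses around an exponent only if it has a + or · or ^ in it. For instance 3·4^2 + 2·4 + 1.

step 0: 9 = 3^2; sub 4 for 3: 4^2; = 16; G_1 = 16−1 = 15
step 1: 15 = 3·4 + 3; sub 5 for 4: 3·5 + 3; = 18; G_2 = 18−1 = 17

3·4 + 3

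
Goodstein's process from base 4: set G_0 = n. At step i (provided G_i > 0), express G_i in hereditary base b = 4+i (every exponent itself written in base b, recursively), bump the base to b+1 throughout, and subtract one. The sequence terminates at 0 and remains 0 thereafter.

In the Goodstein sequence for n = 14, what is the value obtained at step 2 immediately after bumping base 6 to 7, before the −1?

base 4: 14 = 3·4 + 2; at 5: 3·5 + 2 = 17; next = 16
base 5: 16 = 3·5 + 1; at 6: 3·6 + 1 = 19; next = 18

21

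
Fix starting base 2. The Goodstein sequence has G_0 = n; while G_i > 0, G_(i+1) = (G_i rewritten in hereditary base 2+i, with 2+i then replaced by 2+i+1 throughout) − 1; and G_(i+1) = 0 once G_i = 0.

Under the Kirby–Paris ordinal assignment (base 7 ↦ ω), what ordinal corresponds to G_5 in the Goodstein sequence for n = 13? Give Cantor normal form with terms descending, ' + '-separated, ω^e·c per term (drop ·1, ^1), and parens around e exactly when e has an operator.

step 0: 13 = 2^(2 + 1) + 2^2 + 1; sub 3 for 2: 3^(3 + 1) + 3^3 + 1; = 109; G_1 = 109−1 = 108
step 1: 108 = 3^(3 + 1) + 3^3; sub 4 for 3: 4^(4 + 1) + 4^4; = 1280; G_2 = 1280−1 = 1279
step 2: 1279 = 4^(4 + 1) + 3·4^3 + 3·4^2 + 3·4 + 3; sub 5 for 4: 5^(5 + 1) + 3·5^3 + 3·5^2 + 3·5 + 3; = 16093; G_3 = 16093−1 = 16092
step 3: 16092 = 5^(5 + 1) + 3·5^3 + 3·5^2 + 3·5 + 2; sub 6 for 5: 6^(6 + 1) + 3·6^3 + 3·6^2 + 3·6 + 2; = 280712; G_4 = 280712−1 = 280711
step 4: 280711 = 6^(6 + 1) + 3·6^3 + 3·6^2 + 3·6 + 1; sub 7 for 6: 7^(7 + 1) + 3·7^3 + 3·7^2 + 3·7 + 1; = 5765999; G_5 = 5765999−1 = 5765998
step 5: 5765998 = 7^(7 + 1) + 3·7^3 + 3·7^2 + 3·7; sub 8 for 7: 8^(8 + 1) + 3·8^3 + 3·8^2 + 3·8; = 134219480; G_6 = 134219480−1 = 134219479

ω^(ω + 1) + ω^3·3 + ω^2·3 + ω·3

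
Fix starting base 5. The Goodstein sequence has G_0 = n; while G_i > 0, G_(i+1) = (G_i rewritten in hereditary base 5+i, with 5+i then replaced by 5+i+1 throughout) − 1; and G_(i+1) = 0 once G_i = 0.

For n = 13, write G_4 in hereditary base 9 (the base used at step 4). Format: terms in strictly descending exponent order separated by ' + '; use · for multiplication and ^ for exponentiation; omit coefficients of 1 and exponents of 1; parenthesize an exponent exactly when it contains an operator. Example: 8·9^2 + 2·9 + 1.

G_0=13  [base 5] 2·5 + 3  →[5↦6]→  2·6 + 3 = 15  −1 ⇒ G_1=14
G_1=14  [base 6] 2·6 + 2  →[6↦7]→  2·7 + 2 = 16  −1 ⇒ G_2=15
G_2=15  [base 7] 2·7 + 1  →[7↦8]→  2·8 + 1 = 17  −1 ⇒ G_3=16
G_3=16  [base 8] 2·8  →[8↦9]→  2·9 = 18  −1 ⇒ G_4=17
G_4=17  [base 9] 9 + 8  →[9↦10]→  10 + 8 = 18  −1 ⇒ G_5=17

9 + 8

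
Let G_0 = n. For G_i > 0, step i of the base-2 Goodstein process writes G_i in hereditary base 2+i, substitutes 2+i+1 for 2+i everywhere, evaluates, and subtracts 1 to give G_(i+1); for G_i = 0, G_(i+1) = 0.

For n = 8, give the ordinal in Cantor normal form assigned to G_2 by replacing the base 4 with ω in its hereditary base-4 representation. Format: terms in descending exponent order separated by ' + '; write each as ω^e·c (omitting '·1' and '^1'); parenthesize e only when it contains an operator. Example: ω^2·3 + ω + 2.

ω^ω·2 + ω^2·2 + ω·2 + 1

i=0: 8 = 2^(2 + 1) (b=2); 2→3: 3^(3 + 1) = 81; 81−1 = 80
i=1: 80 = 2·3^3 + 2·3^2 + 2·3 + 2 (b=3); 3→4: 2·4^4 + 2·4^2 + 2·4 + 2 = 554; 554−1 = 553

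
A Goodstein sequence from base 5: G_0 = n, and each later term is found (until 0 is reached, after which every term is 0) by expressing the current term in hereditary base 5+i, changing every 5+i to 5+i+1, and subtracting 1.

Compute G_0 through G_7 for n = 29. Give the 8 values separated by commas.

(0) 29|_5 = 5^2 + 4 ↦ 6^2 + 4|_6 = 40 ⇒ 39
(1) 39|_6 = 6^2 + 3 ↦ 7^2 + 3|_7 = 52 ⇒ 51
(2) 51|_7 = 7^2 + 2 ↦ 8^2 + 2|_8 = 66 ⇒ 65
(3) 65|_8 = 8^2 + 1 ↦ 9^2 + 1|_9 = 82 ⇒ 81
(4) 81|_9 = 9^2 ↦ 10^2|_10 = 100 ⇒ 99
(5) 99|_10 = 9·10 + 9 ↦ 9·11 + 9|_11 = 108 ⇒ 107
(6) 107|_11 = 9·11 + 8 ↦ 9·12 + 8|_12 = 116 ⇒ 115

29, 39, 51, 65, 81, 99, 107, 115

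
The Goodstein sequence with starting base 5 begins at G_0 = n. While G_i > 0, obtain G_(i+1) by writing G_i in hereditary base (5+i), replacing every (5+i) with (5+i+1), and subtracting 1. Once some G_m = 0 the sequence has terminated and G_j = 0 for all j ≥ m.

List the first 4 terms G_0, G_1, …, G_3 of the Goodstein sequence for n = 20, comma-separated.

i=0: 20 = 4·5 (b=5); 5→6: 4·6 = 24; 24−1 = 23
i=1: 23 = 3·6 + 5 (b=6); 6→7: 3·7 + 5 = 26; 26−1 = 25
i=2: 25 = 3·7 + 4 (b=7); 7→8: 3·8 + 4 = 28; 28−1 = 27

20, 23, 25, 27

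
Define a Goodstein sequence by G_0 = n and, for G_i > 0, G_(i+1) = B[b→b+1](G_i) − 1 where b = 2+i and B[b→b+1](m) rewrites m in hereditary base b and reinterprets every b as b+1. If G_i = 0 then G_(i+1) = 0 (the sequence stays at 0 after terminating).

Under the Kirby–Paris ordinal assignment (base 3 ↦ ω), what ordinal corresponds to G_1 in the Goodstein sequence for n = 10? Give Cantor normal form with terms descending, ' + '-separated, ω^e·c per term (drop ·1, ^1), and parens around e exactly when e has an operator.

base 2: 10 = 2^(2 + 1) + 2; at 3: 3^(3 + 1) + 3 = 84; next = 83
base 3: 83 = 3^(3 + 1) + 2; at 4: 4^(4 + 1) + 2 = 1026; next = 1025

ω^(ω + 1) + 2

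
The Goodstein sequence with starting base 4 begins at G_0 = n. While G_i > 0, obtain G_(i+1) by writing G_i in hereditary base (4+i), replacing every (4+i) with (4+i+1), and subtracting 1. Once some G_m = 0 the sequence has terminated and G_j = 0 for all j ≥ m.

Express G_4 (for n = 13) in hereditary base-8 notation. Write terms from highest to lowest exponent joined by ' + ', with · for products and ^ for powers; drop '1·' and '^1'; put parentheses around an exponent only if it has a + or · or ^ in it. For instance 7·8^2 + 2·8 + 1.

13 —HB4→ 3·4 + 1 —bump→ 3·5 + 1 = 16 —(−1)→ 15
15 —HB5→ 3·5 —bump→ 3·6 = 18 —(−1)→ 17
17 —HB6→ 2·6 + 5 —bump→ 2·7 + 5 = 19 —(−1)→ 18
18 —HB7→ 2·7 + 4 —bump→ 2·8 + 4 = 20 —(−1)→ 19
19 —HB8→ 2·8 + 3 —bump→ 2·9 + 3 = 21 —(−1)→ 20

2·8 + 3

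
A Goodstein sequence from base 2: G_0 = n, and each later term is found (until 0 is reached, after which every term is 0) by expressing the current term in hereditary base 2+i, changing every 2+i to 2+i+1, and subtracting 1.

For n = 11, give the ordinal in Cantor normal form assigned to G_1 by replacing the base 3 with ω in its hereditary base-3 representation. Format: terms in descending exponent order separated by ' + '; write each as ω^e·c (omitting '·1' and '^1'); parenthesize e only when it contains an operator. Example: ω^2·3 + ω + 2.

(0) 11|_2 = 2^(2 + 1) + 2 + 1 ↦ 3^(3 + 1) + 3 + 1|_3 = 85 ⇒ 84
(1) 84|_3 = 3^(3 + 1) + 3 ↦ 4^(4 + 1) + 4|_4 = 1028 ⇒ 1027

ω^(ω + 1) + ω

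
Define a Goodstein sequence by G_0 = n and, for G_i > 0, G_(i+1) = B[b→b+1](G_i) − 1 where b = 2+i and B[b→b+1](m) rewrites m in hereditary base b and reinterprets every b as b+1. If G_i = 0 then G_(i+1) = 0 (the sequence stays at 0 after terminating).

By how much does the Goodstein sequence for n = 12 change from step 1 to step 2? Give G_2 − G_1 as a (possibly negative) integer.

958

[0] 12 ≡ 2^(2 + 1) + 2^2 (base 2). Lift 3: 108. −1: 107.
[1] 107 ≡ 3^(3 + 1) + 2·3^2 + 2·3 + 2 (base 3). Lift 4: 1066. −1: 1065.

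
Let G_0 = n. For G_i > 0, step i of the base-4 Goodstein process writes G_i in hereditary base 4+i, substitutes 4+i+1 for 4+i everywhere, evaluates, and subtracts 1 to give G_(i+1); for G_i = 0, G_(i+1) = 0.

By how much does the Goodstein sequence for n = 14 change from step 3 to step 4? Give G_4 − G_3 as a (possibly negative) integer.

(0) 14|_4 = 3·4 + 2 ↦ 3·5 + 2|_5 = 17 ⇒ 16
(1) 16|_5 = 3·5 + 1 ↦ 3·6 + 1|_6 = 19 ⇒ 18
(2) 18|_6 = 3·6 ↦ 3·7|_7 = 21 ⇒ 20
(3) 20|_7 = 2·7 + 6 ↦ 2·8 + 6|_8 = 22 ⇒ 21

1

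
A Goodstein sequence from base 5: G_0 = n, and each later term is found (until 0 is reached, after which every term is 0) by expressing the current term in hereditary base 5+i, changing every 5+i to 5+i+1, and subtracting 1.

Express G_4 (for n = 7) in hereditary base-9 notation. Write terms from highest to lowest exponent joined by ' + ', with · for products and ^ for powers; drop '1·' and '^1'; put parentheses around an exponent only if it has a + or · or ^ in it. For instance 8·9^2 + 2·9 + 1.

6

7 —HB5→ 5 + 2 —bump→ 6 + 2 = 8 —(−1)→ 7
7 —HB6→ 6 + 1 —bump→ 7 + 1 = 8 —(−1)→ 7
7 —HB7→ 7 —bump→ 8 = 8 —(−1)→ 7
7 —HB8→ 7 —bump→ 7 = 7 —(−1)→ 6
6 —HB9→ 6 —bump→ 6 = 6 —(−1)→ 5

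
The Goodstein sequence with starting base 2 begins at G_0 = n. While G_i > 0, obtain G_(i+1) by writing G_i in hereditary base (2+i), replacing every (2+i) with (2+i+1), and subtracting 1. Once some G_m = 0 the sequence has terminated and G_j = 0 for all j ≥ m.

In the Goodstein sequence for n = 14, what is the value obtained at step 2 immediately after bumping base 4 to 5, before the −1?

18751

base 2: 14 = 2^(2 + 1) + 2^2 + 2; at 3: 3^(3 + 1) + 3^3 + 3 = 111; next = 110
base 3: 110 = 3^(3 + 1) + 3^3 + 2; at 4: 4^(4 + 1) + 4^4 + 2 = 1282; next = 1281
base 4: 1281 = 4^(4 + 1) + 4^4 + 1; at 5: 5^(5 + 1) + 5^5 + 1 = 18751; next = 18750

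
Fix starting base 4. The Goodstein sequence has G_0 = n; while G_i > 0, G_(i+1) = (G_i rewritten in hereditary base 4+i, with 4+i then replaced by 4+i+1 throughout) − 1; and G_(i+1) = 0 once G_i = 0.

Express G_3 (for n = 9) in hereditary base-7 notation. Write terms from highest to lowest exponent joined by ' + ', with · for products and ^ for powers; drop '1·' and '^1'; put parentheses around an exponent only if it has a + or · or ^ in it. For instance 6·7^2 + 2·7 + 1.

7 + 4

base 4: 9 = 2·4 + 1; at 5: 2·5 + 1 = 11; next = 10
base 5: 10 = 2·5; at 6: 2·6 = 12; next = 11
base 6: 11 = 6 + 5; at 7: 7 + 5 = 12; next = 11
base 7: 11 = 7 + 4; at 8: 8 + 4 = 12; next = 11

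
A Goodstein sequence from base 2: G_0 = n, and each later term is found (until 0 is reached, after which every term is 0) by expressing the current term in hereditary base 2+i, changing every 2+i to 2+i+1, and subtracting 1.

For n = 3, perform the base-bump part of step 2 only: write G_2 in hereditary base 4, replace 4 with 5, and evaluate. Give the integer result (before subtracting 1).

i=0: 3 = 2 + 1 (b=2); 2→3: 3 + 1 = 4; 4−1 = 3
i=1: 3 = 3 (b=3); 3→4: 4 = 4; 4−1 = 3

3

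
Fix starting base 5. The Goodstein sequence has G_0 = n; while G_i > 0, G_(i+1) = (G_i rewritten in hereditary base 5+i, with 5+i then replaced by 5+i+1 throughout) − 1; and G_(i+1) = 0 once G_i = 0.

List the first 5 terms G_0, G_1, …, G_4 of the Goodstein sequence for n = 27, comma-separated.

base 5: 27 = 5^2 + 2; at 6: 6^2 + 2 = 38; next = 37
base 6: 37 = 6^2 + 1; at 7: 7^2 + 1 = 50; next = 49
base 7: 49 = 7^2; at 8: 8^2 = 64; next = 63
base 8: 63 = 7·8 + 7; at 9: 7·9 + 7 = 70; next = 69

27, 37, 49, 63, 69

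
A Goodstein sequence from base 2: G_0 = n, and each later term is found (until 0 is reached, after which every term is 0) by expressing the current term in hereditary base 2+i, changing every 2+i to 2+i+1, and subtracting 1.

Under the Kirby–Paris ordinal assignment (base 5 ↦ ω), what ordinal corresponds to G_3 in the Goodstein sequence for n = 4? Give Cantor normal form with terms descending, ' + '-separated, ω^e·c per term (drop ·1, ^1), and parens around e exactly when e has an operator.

ω^2·2 + ω·2

G_0 = 4. HB_2(4) = 2^2. Bump = 27. G_1 = 26.
G_1 = 26. HB_3(26) = 2·3^2 + 2·3 + 2. Bump = 42. G_2 = 41.
G_2 = 41. HB_4(41) = 2·4^2 + 2·4 + 1. Bump = 61. G_3 = 60.
G_3 = 60. HB_5(60) = 2·5^2 + 2·5. Bump = 84. G_4 = 83.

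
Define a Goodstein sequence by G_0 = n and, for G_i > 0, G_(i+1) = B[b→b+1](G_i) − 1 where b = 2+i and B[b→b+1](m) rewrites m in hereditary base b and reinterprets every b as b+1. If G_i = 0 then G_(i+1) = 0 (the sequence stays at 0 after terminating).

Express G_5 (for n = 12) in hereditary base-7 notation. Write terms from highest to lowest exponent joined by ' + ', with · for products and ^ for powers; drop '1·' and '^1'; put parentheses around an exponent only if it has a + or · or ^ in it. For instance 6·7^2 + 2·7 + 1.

7^(7 + 1) + 2·7^2 + 7 + 4

12 —HB2→ 2^(2 + 1) + 2^2 —bump→ 3^(3 + 1) + 3^3 = 108 —(−1)→ 107
107 —HB3→ 3^(3 + 1) + 2·3^2 + 2·3 + 2 —bump→ 4^(4 + 1) + 2·4^2 + 2·4 + 2 = 1066 —(−1)→ 1065
1065 —HB4→ 4^(4 + 1) + 2·4^2 + 2·4 + 1 —bump→ 5^(5 + 1) + 2·5^2 + 2·5 + 1 = 15686 —(−1)→ 15685
15685 —HB5→ 5^(5 + 1) + 2·5^2 + 2·5 —bump→ 6^(6 + 1) + 2·6^2 + 2·6 = 280020 —(−1)→ 280019
280019 —HB6→ 6^(6 + 1) + 2·6^2 + 6 + 5 —bump→ 7^(7 + 1) + 2·7^2 + 7 + 5 = 5764911 —(−1)→ 5764910
5764910 —HB7→ 7^(7 + 1) + 2·7^2 + 7 + 4 —bump→ 8^(8 + 1) + 2·8^2 + 8 + 4 = 134217868 —(−1)→ 134217867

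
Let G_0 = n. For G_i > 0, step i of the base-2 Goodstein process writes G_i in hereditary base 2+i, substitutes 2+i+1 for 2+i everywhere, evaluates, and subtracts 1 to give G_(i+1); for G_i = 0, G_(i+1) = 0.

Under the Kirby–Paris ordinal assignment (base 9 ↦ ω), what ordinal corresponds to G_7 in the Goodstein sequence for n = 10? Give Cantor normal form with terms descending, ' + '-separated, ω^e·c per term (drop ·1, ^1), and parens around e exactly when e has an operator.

ω^ω·5 + ω^5·5 + ω^4·5 + ω^3·5 + ω^2·5 + ω·5 + 2

[0] 10 ≡ 2^(2 + 1) + 2 (base 2). Lift 3: 84. −1: 83.
[1] 83 ≡ 3^(3 + 1) + 2 (base 3). Lift 4: 1026. −1: 1025.
[2] 1025 ≡ 4^(4 + 1) + 1 (base 4). Lift 5: 15626. −1: 15625.
[3] 15625 ≡ 5^(5 + 1) (base 5). Lift 6: 279936. −1: 279935.
[4] 279935 ≡ 5·6^6 + 5·6^5 + 5·6^4 + 5·6^3 + 5·6^2 + 5·6 + 5 (base 6). Lift 7: 4215755. −1: 4215754.
[5] 4215754 ≡ 5·7^7 + 5·7^5 + 5·7^4 + 5·7^3 + 5·7^2 + 5·7 + 4 (base 7). Lift 8: 84073324. −1: 84073323.
[6] 84073323 ≡ 5·8^8 + 5·8^5 + 5·8^4 + 5·8^3 + 5·8^2 + 5·8 + 3 (base 8). Lift 9: 1937434593. −1: 1937434592.
[7] 1937434592 ≡ 5·9^9 + 5·9^5 + 5·9^4 + 5·9^3 + 5·9^2 + 5·9 + 2 (base 9). Lift 10: 50000555552. −1: 50000555551.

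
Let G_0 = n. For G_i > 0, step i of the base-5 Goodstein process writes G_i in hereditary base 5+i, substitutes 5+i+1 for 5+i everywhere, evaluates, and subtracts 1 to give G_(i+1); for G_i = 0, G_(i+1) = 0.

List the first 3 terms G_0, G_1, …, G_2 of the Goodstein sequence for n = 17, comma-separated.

step 0: 17 = 3·5 + 2; sub 6 for 5: 3·6 + 2; = 20; G_1 = 20−1 = 19
step 1: 19 = 3·6 + 1; sub 7 for 6: 3·7 + 1; = 22; G_2 = 22−1 = 21

17, 19, 21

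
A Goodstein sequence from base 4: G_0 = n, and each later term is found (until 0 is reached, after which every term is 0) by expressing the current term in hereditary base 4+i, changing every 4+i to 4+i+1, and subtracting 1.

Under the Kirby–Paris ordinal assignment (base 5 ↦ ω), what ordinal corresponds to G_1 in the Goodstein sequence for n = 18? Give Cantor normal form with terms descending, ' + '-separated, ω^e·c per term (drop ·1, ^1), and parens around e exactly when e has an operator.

ω^2 + 1

(0) 18|_4 = 4^2 + 2 ↦ 5^2 + 2|_5 = 27 ⇒ 26
(1) 26|_5 = 5^2 + 1 ↦ 6^2 + 1|_6 = 37 ⇒ 36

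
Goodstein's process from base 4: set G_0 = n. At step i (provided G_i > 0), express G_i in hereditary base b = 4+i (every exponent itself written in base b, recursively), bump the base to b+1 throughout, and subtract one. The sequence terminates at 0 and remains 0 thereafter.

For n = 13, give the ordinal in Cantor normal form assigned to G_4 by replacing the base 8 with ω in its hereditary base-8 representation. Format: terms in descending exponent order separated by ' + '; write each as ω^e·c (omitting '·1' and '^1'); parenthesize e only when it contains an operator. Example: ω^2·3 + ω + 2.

G_0=13  [base 4] 3·4 + 1  →[4↦5]→  3·5 + 1 = 16  −1 ⇒ G_1=15
G_1=15  [base 5] 3·5  →[5↦6]→  3·6 = 18  −1 ⇒ G_2=17
G_2=17  [base 6] 2·6 + 5  →[6↦7]→  2·7 + 5 = 19  −1 ⇒ G_3=18
G_3=18  [base 7] 2·7 + 4  →[7↦8]→  2·8 + 4 = 20  −1 ⇒ G_4=19
G_4=19  [base 8] 2·8 + 3  →[8↦9]→  2·9 + 3 = 21  −1 ⇒ G_5=20

ω·2 + 3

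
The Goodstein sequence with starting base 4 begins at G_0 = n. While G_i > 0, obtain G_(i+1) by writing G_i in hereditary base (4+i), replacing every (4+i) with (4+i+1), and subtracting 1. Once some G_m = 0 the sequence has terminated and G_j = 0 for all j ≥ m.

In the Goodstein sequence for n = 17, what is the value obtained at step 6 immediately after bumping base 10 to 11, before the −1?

56

step 0: 17 = 4^2 + 1; sub 5 for 4: 5^2 + 1; = 26; G_1 = 26−1 = 25
step 1: 25 = 5^2; sub 6 for 5: 6^2; = 36; G_2 = 36−1 = 35
step 2: 35 = 5·6 + 5; sub 7 for 6: 5·7 + 5; = 40; G_3 = 40−1 = 39
step 3: 39 = 5·7 + 4; sub 8 for 7: 5·8 + 4; = 44; G_4 = 44−1 = 43
step 4: 43 = 5·8 + 3; sub 9 for 8: 5·9 + 3; = 48; G_5 = 48−1 = 47
step 5: 47 = 5·9 + 2; sub 10 for 9: 5·10 + 2; = 52; G_6 = 52−1 = 51
step 6: 51 = 5·10 + 1; sub 11 for 10: 5·11 + 1; = 56; G_7 = 56−1 = 55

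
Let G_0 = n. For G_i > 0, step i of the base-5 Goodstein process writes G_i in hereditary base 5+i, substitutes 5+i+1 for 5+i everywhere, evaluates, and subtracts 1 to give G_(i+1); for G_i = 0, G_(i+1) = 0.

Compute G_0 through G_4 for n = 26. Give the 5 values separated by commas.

26, 36, 48, 53, 58

G_0 = 26. HB_5(26) = 5^2 + 1. Bump = 37. G_1 = 36.
G_1 = 36. HB_6(36) = 6^2. Bump = 49. G_2 = 48.
G_2 = 48. HB_7(48) = 6·7 + 6. Bump = 54. G_3 = 53.
G_3 = 53. HB_8(53) = 6·8 + 5. Bump = 59. G_4 = 58.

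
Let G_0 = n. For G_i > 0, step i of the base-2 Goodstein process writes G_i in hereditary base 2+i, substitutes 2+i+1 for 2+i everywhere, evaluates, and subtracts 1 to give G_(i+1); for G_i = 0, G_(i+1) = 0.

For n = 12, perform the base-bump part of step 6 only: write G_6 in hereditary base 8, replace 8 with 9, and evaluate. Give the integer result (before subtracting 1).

3486784575

base 2: 12 = 2^(2 + 1) + 2^2; at 3: 3^(3 + 1) + 3^3 = 108; next = 107
base 3: 107 = 3^(3 + 1) + 2·3^2 + 2·3 + 2; at 4: 4^(4 + 1) + 2·4^2 + 2·4 + 2 = 1066; next = 1065
base 4: 1065 = 4^(4 + 1) + 2·4^2 + 2·4 + 1; at 5: 5^(5 + 1) + 2·5^2 + 2·5 + 1 = 15686; next = 15685
base 5: 15685 = 5^(5 + 1) + 2·5^2 + 2·5; at 6: 6^(6 + 1) + 2·6^2 + 2·6 = 280020; next = 280019
base 6: 280019 = 6^(6 + 1) + 2·6^2 + 6 + 5; at 7: 7^(7 + 1) + 2·7^2 + 7 + 5 = 5764911; next = 5764910
base 7: 5764910 = 7^(7 + 1) + 2·7^2 + 7 + 4; at 8: 8^(8 + 1) + 2·8^2 + 8 + 4 = 134217868; next = 134217867
base 8: 134217867 = 8^(8 + 1) + 2·8^2 + 8 + 3; at 9: 9^(9 + 1) + 2·9^2 + 9 + 3 = 3486784575; next = 3486784574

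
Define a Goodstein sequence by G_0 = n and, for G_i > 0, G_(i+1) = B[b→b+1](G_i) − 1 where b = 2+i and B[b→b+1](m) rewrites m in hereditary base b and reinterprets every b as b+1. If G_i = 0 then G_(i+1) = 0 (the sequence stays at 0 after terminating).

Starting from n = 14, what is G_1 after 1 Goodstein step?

G_0=14  [base 2] 2^(2 + 1) + 2^2 + 2  →[2↦3]→  3^(3 + 1) + 3^3 + 3 = 111  −1 ⇒ G_1=110
G_1=110  [base 3] 3^(3 + 1) + 3^3 + 2  →[3↦4]→  4^(4 + 1) + 4^4 + 2 = 1282  −1 ⇒ G_2=1281

110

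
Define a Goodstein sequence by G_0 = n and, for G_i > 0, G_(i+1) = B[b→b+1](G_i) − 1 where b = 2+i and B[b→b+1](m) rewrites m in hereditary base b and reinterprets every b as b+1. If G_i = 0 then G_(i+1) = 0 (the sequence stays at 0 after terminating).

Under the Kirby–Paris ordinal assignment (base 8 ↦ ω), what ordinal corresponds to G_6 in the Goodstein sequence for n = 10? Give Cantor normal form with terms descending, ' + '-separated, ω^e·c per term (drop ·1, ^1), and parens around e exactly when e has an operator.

i=0: 10 = 2^(2 + 1) + 2 (b=2); 2→3: 3^(3 + 1) + 3 = 84; 84−1 = 83
i=1: 83 = 3^(3 + 1) + 2 (b=3); 3→4: 4^(4 + 1) + 2 = 1026; 1026−1 = 1025
i=2: 1025 = 4^(4 + 1) + 1 (b=4); 4→5: 5^(5 + 1) + 1 = 15626; 15626−1 = 15625
i=3: 15625 = 5^(5 + 1) (b=5); 5→6: 6^(6 + 1) = 279936; 279936−1 = 279935
i=4: 279935 = 5·6^6 + 5·6^5 + 5·6^4 + 5·6^3 + 5·6^2 + 5·6 + 5 (b=6); 6→7: 5·7^7 + 5·7^5 + 5·7^4 + 5·7^3 + 5·7^2 + 5·7 + 5 = 4215755; 4215755−1 = 4215754
i=5: 4215754 = 5·7^7 + 5·7^5 + 5·7^4 + 5·7^3 + 5·7^2 + 5·7 + 4 (b=7); 7→8: 5·8^8 + 5·8^5 + 5·8^4 + 5·8^3 + 5·8^2 + 5·8 + 4 = 84073324; 84073324−1 = 84073323
i=6: 84073323 = 5·8^8 + 5·8^5 + 5·8^4 + 5·8^3 + 5·8^2 + 5·8 + 3 (b=8); 8→9: 5·9^9 + 5·9^5 + 5·9^4 + 5·9^3 + 5·9^2 + 5·9 + 3 = 1937434593; 1937434593−1 = 1937434592

ω^ω·5 + ω^5·5 + ω^4·5 + ω^3·5 + ω^2·5 + ω·5 + 3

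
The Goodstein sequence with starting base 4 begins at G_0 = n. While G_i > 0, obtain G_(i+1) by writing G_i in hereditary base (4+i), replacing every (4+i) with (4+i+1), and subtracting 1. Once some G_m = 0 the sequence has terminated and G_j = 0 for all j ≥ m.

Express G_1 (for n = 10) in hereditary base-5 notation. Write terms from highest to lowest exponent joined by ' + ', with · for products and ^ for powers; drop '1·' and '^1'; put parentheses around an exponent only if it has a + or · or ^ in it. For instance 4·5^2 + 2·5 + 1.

G_0 = 10. HB_4(10) = 2·4 + 2. Bump = 12. G_1 = 11.
G_1 = 11. HB_5(11) = 2·5 + 1. Bump = 13. G_2 = 12.

2·5 + 1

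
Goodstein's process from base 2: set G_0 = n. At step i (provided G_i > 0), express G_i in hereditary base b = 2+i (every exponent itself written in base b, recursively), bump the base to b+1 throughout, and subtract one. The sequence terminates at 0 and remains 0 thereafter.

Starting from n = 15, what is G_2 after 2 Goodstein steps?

15 —HB2→ 2^(2 + 1) + 2^2 + 2 + 1 —bump→ 3^(3 + 1) + 3^3 + 3 + 1 = 112 —(−1)→ 111
111 —HB3→ 3^(3 + 1) + 3^3 + 3 —bump→ 4^(4 + 1) + 4^4 + 4 = 1284 —(−1)→ 1283
1283 —HB4→ 4^(4 + 1) + 4^4 + 3 —bump→ 5^(5 + 1) + 5^5 + 3 = 18753 —(−1)→ 18752

1283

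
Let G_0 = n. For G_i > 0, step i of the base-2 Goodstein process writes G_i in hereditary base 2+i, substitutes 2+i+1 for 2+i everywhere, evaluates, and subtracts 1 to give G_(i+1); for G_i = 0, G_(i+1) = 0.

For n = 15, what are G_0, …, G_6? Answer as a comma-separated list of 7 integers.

[0] 15 ≡ 2^(2 + 1) + 2^2 + 2 + 1 (base 2). Lift 3: 112. −1: 111.
[1] 111 ≡ 3^(3 + 1) + 3^3 + 3 (base 3). Lift 4: 1284. −1: 1283.
[2] 1283 ≡ 4^(4 + 1) + 4^4 + 3 (base 4). Lift 5: 18753. −1: 18752.
[3] 18752 ≡ 5^(5 + 1) + 5^5 + 2 (base 5). Lift 6: 326594. −1: 326593.
[4] 326593 ≡ 6^(6 + 1) + 6^6 + 1 (base 6). Lift 7: 6588345. −1: 6588344.
[5] 6588344 ≡ 7^(7 + 1) + 7^7 (base 7). Lift 8: 150994944. −1: 150994943.

15, 111, 1283, 18752, 326593, 6588344, 150994943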